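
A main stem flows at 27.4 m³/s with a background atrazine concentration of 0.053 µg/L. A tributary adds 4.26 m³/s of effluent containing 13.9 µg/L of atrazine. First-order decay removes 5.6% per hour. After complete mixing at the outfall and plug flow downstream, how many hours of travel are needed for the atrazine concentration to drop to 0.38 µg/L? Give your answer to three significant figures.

Conservation of mass: C = (27.40·0.05300 + 4.260·13.90) / 31.66 = 60.67/31.66 = 1.916 µg/L.
5.6%/h lost → k = −ln(1 − 0.056) = 0.05763 h⁻¹.
1.916·exp(−k·t) = 0.38 → t = ln(1.916/0.38)/k = 101100 s = 28.07 h.

28.1 h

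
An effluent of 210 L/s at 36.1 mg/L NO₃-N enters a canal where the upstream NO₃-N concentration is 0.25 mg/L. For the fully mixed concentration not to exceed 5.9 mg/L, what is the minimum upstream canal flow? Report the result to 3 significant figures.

1120 L/s

Set C_mix = 5.9: (Q·0.2500 + 210.0·36.10) / (Q + 210.0) = 5.9
→ Q = 210.0·(36.10 − 5.9)/(5.9 − 0.2500) = 1122 L/s.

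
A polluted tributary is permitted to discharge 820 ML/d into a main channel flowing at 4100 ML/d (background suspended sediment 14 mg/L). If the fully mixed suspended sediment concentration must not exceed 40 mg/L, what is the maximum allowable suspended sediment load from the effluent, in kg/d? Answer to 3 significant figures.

Mass balance at the limit: 4100·14.00 + 820.0·Cₑ = 4920·40 → Cₑ = 170.0 mg/L.
820.0 ML/d = 9.491 m³/s. Load = 9.491 m³/s × 170.0 g/m³ × 86 400 s/d = 139400 kg/d.

139000 kg/d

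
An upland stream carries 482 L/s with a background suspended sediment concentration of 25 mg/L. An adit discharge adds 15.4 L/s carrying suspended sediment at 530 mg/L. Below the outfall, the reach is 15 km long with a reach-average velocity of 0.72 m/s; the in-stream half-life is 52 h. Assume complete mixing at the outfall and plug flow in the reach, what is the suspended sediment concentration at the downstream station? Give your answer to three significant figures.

37.6 mg/L

Mixed concentration C = ΣQC/ΣQ = (482.0·25.00 + 15.40·530.0) / 497.4 = 20210/497.4 = 40.64 mg/L.
Travel time t = 15·1000 / 0.72 = 20830 s = 5.787 h.
Half-life 52 h → k = ln 2 / 52 = 0.01333 h⁻¹ = 0.3199 d⁻¹.
First-order decay: C = 40.64·exp(−k·t) = 40.64·0.9258 = 37.62 mg/L.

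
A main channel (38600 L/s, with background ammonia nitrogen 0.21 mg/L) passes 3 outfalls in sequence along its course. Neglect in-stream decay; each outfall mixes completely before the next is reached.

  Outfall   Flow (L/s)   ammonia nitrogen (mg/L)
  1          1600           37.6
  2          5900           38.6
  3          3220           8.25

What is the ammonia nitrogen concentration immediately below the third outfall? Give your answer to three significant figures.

After outfall 1: Q = 38600 + 1600 = 40200 L/s; C = (38600·0.2100 + 1600·37.60)/40200 = 1.698 mg/L.
After outfall 2: Q = 40200 + 5900 = 46100 L/s; C = (40200·1.698 + 5900·38.60)/46100 = 6.421 mg/L.
After outfall 3: Q = 46100 + 3220 = 49320 L/s; C = (46100·6.421 + 3220·8.250)/49320 = 6.540 mg/L.

6.54 mg/L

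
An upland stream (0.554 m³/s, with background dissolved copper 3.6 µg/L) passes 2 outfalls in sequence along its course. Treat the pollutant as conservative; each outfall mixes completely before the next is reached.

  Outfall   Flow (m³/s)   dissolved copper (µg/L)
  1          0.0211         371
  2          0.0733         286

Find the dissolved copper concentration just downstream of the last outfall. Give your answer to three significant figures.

47.5 µg/L

After outfall 1: Q = 0.5540 + 0.02110 = 0.5751 m³/s; C = (0.5540·3.600 + 0.02110·371.0)/0.5751 = 17.08 µg/L.
After outfall 2: Q = 0.5751 + 0.07330 = 0.6484 m³/s; C = (0.5751·17.08 + 0.07330·286.0)/0.6484 = 47.48 µg/L.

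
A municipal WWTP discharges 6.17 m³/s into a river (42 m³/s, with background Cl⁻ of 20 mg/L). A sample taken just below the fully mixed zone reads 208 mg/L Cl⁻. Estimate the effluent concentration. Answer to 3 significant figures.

1490 mg/L

Mass balance: 42.00·20.00 + 6.170·Cₑ = 48.17·208.0
→ Cₑ = (48.17·208.0 − 42.00·20.00) / 6.170 = 1488 mg/L.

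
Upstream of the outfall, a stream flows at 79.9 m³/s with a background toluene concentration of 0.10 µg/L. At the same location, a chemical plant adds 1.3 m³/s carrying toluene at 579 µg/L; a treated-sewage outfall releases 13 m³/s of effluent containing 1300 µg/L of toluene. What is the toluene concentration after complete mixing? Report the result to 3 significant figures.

187 µg/L

Flow-weighted average: C = (79.90·0.1000 + 1.300·579.0 + 13.00·1300) / 94.20 = 17660/94.20 = 187.5 µg/L.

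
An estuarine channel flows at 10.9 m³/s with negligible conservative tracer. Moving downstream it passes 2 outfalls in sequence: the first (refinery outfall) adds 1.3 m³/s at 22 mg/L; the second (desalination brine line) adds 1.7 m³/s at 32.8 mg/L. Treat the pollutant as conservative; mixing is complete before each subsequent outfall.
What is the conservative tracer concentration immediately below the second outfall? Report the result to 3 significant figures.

Outfall 1: combined Q = 12.20 m³/s; C = (10.90·0 + 1.300·22.00)/12.20 = 2.344 mg/L.
Outfall 2: combined Q = 13.90 m³/s; C = (12.20·2.344 + 1.700·32.80)/13.90 = 6.069 mg/L.

6.07 mg/L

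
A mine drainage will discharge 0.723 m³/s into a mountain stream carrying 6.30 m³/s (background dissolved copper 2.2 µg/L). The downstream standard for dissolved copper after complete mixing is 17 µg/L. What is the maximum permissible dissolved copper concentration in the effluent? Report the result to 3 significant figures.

At the limit, (Qr·Cr + Qe·Cₑ)/(Qr + Qe) = 17:
Cₑ = (7.023·17 − 6.300·2.200) / 0.7230 = 146.0 µg/L.

146 µg/L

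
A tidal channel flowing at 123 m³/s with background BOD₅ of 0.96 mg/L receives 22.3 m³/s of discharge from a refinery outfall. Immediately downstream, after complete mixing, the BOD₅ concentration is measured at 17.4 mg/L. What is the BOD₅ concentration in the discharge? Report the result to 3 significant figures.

Mass balance: 123.0·0.9600 + 22.30·Cₑ = 145.3·17.40
→ Cₑ = (145.3·17.40 − 123.0·0.9600) / 22.30 = 108.1 mg/L.

108 mg/L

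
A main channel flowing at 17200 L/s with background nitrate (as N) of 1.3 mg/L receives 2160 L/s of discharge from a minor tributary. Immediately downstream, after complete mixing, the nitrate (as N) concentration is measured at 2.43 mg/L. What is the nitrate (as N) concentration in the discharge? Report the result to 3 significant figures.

Mass balance: 17200·1.300 + 2160·Cₑ = 19360·2.430
→ Cₑ = (19360·2.430 − 17200·1.300) / 2160 = 11.43 mg/L.

11.4 mg/L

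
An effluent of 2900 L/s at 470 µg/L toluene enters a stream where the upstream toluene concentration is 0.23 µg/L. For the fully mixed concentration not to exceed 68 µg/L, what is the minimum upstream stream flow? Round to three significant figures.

17200 L/s

Set C_mix = 68: (Q·0.2300 + 2900·470.0) / (Q + 2900) = 68
→ Q = 2900·(470.0 − 68)/(68 − 0.2300) = 17200 L/s.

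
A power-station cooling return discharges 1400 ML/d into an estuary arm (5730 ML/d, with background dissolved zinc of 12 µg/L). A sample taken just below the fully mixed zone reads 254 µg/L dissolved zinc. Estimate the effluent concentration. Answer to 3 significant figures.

1240 µg/L

Mass balance: 5730·12.00 + 1400·Cₑ = 7130·254.0
→ Cₑ = (7130·254.0 − 5730·12.00) / 1400 = 1244 µg/L.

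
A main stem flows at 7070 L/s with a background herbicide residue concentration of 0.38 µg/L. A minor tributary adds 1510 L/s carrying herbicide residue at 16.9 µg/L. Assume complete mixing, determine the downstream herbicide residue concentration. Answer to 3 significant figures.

Flow-weighted average: C = (7070·0.3800 + 1510·16.90) / 8580 = 28210/8580 = 3.287 µg/L.

3.29 µg/L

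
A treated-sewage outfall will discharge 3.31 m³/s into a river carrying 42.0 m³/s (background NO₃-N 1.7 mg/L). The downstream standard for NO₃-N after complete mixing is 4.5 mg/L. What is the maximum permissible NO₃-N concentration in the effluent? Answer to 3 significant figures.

At the limit, (Qr·Cr + Qe·Cₑ)/(Qr + Qe) = 4.5:
Cₑ = (45.31·4.5 − 42.00·1.700) / 3.310 = 40.03 mg/L.

40.0 mg/L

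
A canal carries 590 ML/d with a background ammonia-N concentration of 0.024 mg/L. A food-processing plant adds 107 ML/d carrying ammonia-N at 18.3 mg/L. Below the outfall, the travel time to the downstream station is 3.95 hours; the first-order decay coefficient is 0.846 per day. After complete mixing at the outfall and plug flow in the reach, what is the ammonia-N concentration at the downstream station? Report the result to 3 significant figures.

After mixing, C = (590.0·0.02400 + 107.0·18.30) / 697.0 = 1972/697.0 = 2.830 mg/L.
Decay over the reach: 2.830·exp(−kt) = 2.830·0.8700 = 2.462 mg/L.

2.46 mg/L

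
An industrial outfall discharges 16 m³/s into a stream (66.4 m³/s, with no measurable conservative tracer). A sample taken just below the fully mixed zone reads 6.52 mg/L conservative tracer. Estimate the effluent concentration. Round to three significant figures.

Mass balance: 66.40·0 + 16.00·Cₑ = 82.40·6.520
→ Cₑ = (82.40·6.520 − 66.40·0) / 16.00 = 33.58 mg/L.

33.6 mg/L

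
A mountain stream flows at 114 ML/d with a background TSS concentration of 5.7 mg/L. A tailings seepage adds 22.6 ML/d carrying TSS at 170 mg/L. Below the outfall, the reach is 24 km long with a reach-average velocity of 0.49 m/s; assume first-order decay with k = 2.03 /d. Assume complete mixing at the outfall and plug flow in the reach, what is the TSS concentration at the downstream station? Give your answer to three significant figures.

Conservation of mass: C = (114.0·5.700 + 22.60·170.0) / 136.6 = 4492/136.6 = 32.88 mg/L.
Travel time t = 24·1000 / 0.49 = 48980 s = 13.61 h.
Applying C = C₀e^(−kt): 32.88 × 0.3164 = 10.40 mg/L.

10.4 mg/L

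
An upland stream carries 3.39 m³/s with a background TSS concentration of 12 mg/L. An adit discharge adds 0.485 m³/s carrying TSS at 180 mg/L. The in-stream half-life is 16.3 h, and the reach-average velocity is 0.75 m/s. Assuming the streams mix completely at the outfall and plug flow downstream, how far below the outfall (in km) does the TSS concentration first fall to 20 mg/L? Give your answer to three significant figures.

Mass balance: C = (3.390·12.00 + 0.4850·180.0) / 3.875 = 128.0/3.875 = 33.03 mg/L.
Half-life 16.3 h → k = ln 2 / 16.3 = 0.04252 h⁻¹ = 1.021 d⁻¹.
Set 33.03·exp(−k·t) = 20 → t = ln(33.03/20)/k = 42460 s = 11.80 h.
Distance = v·t = 0.75·42460 = 31850 m = 31.85 km.

31.8 km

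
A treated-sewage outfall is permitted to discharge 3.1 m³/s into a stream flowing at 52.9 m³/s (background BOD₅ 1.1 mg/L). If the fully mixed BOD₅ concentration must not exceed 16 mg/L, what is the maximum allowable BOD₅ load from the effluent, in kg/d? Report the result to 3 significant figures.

72400 kg/d

Mass balance at the limit: 52.90·1.100 + 3.100·Cₑ = 56.00·16 → Cₑ = 270.3 mg/L.
Load = 3.100 m³/s × 270.3 g/m³ × 86 400 s/d = 72390 kg/d.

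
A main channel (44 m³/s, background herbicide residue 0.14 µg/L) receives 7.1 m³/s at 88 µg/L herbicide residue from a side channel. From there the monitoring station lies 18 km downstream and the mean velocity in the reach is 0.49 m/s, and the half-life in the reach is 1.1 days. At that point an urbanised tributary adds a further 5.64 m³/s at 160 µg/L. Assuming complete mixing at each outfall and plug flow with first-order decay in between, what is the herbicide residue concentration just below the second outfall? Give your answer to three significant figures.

Mixed concentration C = ΣQC/ΣQ = (44.00·0.1400 + 7.100·88.00) / 51.10 = 631.0/51.10 = 12.35 µg/L; combined flow 51.10 m³/s.
Travel time t = 18·1000 / 0.49 = 36730 s = 10.20 h.
Half-life 1.1 d → k = ln 2 / 1.1 = 0.6301 d⁻¹.
After decay, C = 12.35 × e^(−kt) = 12.35 × 0.7650 = 9.446 µg/L.
Second outfall: C = (51.10·9.446 + 5.640·160.0)/56.74 = 24.41 µg/L.

24.4 µg/L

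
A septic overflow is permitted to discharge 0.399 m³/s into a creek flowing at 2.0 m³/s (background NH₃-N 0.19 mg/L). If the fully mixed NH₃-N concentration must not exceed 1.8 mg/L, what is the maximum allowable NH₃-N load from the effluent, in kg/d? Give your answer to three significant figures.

Mass balance at the limit: 2.000·0.1900 + 0.3990·Cₑ = 2.399·1.8 → Cₑ = 9.870 mg/L.
Load = 0.3990 m³/s × 9.870 g/m³ × 86 400 s/d = 340.3 kg/d.

340 kg/d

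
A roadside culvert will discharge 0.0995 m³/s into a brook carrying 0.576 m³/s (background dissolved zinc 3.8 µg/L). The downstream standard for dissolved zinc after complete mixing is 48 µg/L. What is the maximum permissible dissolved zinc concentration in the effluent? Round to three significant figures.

304 µg/L

At the limit, (Qr·Cr + Qe·Cₑ)/(Qr + Qe) = 48:
Cₑ = (0.6755·48 − 0.5760·3.800) / 0.09950 = 303.9 µg/L.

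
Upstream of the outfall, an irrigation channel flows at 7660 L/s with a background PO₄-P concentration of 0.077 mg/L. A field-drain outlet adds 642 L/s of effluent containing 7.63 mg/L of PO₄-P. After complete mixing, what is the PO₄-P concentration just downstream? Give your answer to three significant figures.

Conservation of mass: C = (7660·0.07700 + 642.0·7.630) / 8302 = 5488/8302 = 0.6611 mg/L.

0.661 mg/L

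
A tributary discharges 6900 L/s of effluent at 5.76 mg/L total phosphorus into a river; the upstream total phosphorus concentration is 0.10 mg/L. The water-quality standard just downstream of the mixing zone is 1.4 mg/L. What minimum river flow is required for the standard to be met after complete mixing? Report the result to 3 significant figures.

23100 L/s

Set C_mix = 1.4: (Q·0.1000 + 6900·5.760) / (Q + 6900) = 1.4
→ Q = 6900·(5.760 − 1.4)/(1.4 − 0.1000) = 23140 L/s.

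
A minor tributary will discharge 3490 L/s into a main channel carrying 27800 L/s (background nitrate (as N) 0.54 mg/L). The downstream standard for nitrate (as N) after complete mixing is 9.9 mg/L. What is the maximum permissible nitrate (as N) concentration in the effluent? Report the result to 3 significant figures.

84.5 mg/L

At the limit, (Qr·Cr + Qe·Cₑ)/(Qr + Qe) = 9.9:
Cₑ = (31290·9.9 − 27800·0.5400) / 3490 = 84.46 mg/L.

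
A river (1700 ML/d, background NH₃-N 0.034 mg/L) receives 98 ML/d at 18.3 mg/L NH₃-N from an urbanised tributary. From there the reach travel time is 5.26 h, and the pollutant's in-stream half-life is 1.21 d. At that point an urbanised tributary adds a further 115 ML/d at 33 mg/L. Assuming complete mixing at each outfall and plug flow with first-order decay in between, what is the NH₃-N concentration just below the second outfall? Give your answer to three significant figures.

After mixing, C = (1700·0.03400 + 98.00·18.30) / 1798 = 1851/1798 = 1.030 mg/L; combined flow 1798 ML/d.
Half-life 1.21 d → k = ln 2 / 1.21 = 0.5728 d⁻¹.
Applying C = C₀e^(−kt): 1.030 × 0.8820 = 0.9081 mg/L.
Second outfall: C = (1798·0.9081 + 115.0·33.00)/1913 = 2.837 mg/L.

2.84 mg/L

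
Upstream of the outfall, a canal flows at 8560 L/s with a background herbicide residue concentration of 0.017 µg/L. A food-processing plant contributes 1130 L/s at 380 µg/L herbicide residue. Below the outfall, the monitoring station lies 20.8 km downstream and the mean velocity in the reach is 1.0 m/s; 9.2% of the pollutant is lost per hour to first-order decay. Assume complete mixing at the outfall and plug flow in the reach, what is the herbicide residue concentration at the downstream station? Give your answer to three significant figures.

Mass balance: C = (8560·0.01700 + 1130·380.0) / 9690 = 429500/9690 = 44.33 µg/L.
Travel time t = 20.8·1000 / 1.0 = 20800 s = 5.778 h.
9.2%/h lost → k = −ln(1 − 0.092) = 0.09651 h⁻¹.
Applying C = C₀e^(−kt): 44.33 × 0.5726 = 25.38 µg/L.

25.4 µg/L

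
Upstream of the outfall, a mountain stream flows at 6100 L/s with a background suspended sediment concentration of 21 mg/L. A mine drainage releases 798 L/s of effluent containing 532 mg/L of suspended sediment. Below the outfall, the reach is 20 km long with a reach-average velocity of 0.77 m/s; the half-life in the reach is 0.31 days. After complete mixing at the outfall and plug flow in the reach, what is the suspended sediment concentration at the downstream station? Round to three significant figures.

40.9 mg/L

Flow-weighted average: C = (6100·21.00 + 798.0·532.0) / 6898 = 552600/6898 = 80.12 mg/L.
Travel time t = 20·1000 / 0.77 = 25970 s = 7.215 h.
Half-life 0.31 d → k = ln 2 / 0.31 = 2.236 d⁻¹.
First-order decay: C = 80.12·exp(−k·t) = 80.12·0.5106 = 40.91 mg/L.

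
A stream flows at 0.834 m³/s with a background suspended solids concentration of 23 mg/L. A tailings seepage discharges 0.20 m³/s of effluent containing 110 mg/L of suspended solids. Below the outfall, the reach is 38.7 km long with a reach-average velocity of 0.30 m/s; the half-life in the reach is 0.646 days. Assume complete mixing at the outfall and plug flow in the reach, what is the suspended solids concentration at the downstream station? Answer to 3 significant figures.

Flow-weighted average: C = (0.8340·23.00 + 0.2000·110.0) / 1.034 = 41.18/1.034 = 39.83 mg/L.
Travel time t = 38.7·1000 / 0.30 = 129000 s = 35.83 h.
Half-life 0.646 d → k = ln 2 / 0.646 = 1.073 d⁻¹.
Applying C = C₀e^(−kt): 39.83 × 0.2015 = 8.025 mg/L.

8.02 mg/L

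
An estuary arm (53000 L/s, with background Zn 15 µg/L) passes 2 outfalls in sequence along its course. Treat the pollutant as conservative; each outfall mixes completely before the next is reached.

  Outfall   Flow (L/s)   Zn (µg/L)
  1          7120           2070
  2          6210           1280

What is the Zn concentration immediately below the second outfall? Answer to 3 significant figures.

354 µg/L

Outfall 1: combined Q = 60120 L/s; C = (53000·15.00 + 7120·2070)/60120 = 258.4 µg/L.
Outfall 2: combined Q = 66330 L/s; C = (60120·258.4 + 6210·1280)/66330 = 354.0 µg/L.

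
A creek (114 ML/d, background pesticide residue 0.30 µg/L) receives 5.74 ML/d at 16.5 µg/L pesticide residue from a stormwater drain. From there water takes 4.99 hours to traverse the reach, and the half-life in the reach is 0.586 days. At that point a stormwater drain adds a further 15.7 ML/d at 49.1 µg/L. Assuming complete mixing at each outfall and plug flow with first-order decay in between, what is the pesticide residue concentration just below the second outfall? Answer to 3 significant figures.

Mixed concentration C = ΣQC/ΣQ = (114.0·0.3000 + 5.740·16.50) / 119.7 = 128.9/119.7 = 1.077 µg/L; combined flow 119.7 ML/d.
Half-life 0.586 d → k = ln 2 / 0.586 = 1.183 d⁻¹.
Applying C = C₀e^(−kt): 1.077 × 0.7820 = 0.8419 µg/L.
At the second outfall, C = (119.7·0.8419 + 15.70·49.10) / (119.7 + 15.70) = 6.436 µg/L.

6.44 µg/L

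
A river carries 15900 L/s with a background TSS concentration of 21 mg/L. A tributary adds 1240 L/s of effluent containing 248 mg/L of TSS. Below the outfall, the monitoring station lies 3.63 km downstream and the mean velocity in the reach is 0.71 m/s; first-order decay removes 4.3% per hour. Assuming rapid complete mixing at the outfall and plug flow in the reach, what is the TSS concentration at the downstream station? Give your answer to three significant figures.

Mixed concentration C = ΣQC/ΣQ = (15900·21.00 + 1240·248.0) / 17140 = 641400/17140 = 37.42 mg/L.
Travel time t = 3.63·1000 / 0.71 = 5113 s = 1.420 h.
4.3%/h lost → k = −ln(1 − 0.043) = 0.04395 h⁻¹.
Applying C = C₀e^(−kt): 37.42 × 0.9395 = 35.16 mg/L.

35.2 mg/L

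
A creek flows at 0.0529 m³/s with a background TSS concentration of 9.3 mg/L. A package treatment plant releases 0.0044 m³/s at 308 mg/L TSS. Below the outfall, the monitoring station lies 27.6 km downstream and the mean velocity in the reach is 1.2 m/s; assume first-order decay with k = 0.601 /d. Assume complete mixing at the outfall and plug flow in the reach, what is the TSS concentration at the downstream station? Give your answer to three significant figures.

Mixed concentration C = ΣQC/ΣQ = (0.05290·9.300 + 0.004400·308.0) / 0.05730 = 1.847/0.05730 = 32.24 mg/L.
Travel time t = 27.6·1000 / 1.2 = 23000 s = 6.389 h.
Decay over the reach: 32.24·exp(−kt) = 32.24·0.8522 = 27.47 mg/L.

27.5 mg/L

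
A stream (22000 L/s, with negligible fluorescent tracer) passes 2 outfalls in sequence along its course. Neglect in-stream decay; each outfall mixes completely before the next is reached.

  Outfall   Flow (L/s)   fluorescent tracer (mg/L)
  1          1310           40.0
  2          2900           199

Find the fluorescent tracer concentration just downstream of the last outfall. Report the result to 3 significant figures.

24.0 mg/L

Outfall 1: combined Q = 23310 L/s; C = (22000·0 + 1310·40.00)/23310 = 2.248 mg/L.
Outfall 2: combined Q = 26210 L/s; C = (23310·2.248 + 2900·199.0)/26210 = 24.02 mg/L.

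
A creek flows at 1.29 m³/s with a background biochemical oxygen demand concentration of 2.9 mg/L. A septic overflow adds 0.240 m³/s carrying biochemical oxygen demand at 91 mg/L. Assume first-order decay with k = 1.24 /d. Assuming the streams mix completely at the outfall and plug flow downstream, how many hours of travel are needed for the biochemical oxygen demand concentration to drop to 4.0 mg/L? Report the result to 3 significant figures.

Flow-weighted average: C = (1.290·2.900 + 0.2400·91.00) / 1.530 = 25.58/1.530 = 16.72 mg/L.
16.72·exp(−k·t) = 4.0 → t = ln(16.72/4.0)/k = 99660 s = 27.68 h.

27.7 h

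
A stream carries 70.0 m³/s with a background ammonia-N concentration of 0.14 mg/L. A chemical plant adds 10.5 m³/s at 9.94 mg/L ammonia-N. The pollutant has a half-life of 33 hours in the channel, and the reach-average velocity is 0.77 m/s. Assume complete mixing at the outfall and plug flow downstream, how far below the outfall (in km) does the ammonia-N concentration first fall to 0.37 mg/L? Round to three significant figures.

Conservation of mass: C = (70.00·0.1400 + 10.50·9.940) / 80.50 = 114.2/80.50 = 1.418 mg/L.
Half-life 33 h → k = ln 2 / 33 = 0.02100 h⁻¹ = 0.5041 d⁻¹.
Set 1.418·exp(−k·t) = 0.37 → t = ln(1.418/0.37)/k = 230300 s = 63.97 h.
Distance = v·t = 0.77·230300 = 177300 m = 177.3 km.

177 km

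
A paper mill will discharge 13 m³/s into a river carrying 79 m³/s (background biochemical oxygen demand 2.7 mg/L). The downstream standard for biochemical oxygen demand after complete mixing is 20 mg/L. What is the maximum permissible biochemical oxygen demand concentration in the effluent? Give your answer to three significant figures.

At the limit, (Qr·Cr + Qe·Cₑ)/(Qr + Qe) = 20:
Cₑ = (92.00·20 − 79.00·2.700) / 13.00 = 125.1 mg/L.

125 mg/L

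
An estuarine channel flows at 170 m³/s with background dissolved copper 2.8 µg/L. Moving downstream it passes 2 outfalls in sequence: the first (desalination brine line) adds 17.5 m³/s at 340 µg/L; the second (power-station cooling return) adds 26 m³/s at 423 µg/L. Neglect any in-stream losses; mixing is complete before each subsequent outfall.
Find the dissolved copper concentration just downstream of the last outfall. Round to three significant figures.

81.6 µg/L

Outfall 1: combined Q = 187.5 m³/s; C = (170.0·2.800 + 17.50·340.0)/187.5 = 34.27 µg/L.
Outfall 2: combined Q = 213.5 m³/s; C = (187.5·34.27 + 26.00·423.0)/213.5 = 81.61 µg/L.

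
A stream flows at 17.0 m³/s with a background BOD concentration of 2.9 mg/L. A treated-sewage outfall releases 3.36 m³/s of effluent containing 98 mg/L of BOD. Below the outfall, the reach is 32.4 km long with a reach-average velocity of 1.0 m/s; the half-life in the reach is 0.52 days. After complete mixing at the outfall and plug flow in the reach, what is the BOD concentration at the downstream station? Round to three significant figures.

Conservation of mass: C = (17.00·2.900 + 3.360·98.00) / 20.36 = 378.6/20.36 = 18.59 mg/L.
Travel time t = 32.4·1000 / 1.0 = 32400 s = 9.000 h.
Half-life 0.52 d → k = ln 2 / 0.52 = 1.333 d⁻¹.
Decay over the reach: 18.59·exp(−kt) = 18.59·0.6066 = 11.28 mg/L.

11.3 mg/L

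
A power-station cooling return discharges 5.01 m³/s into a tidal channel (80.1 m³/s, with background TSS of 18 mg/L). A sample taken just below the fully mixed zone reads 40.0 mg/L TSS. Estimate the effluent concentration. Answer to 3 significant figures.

392 mg/L

Mass balance: 80.10·18.00 + 5.010·Cₑ = 85.11·40.00
→ Cₑ = (85.11·40.00 − 80.10·18.00) / 5.010 = 391.7 mg/L.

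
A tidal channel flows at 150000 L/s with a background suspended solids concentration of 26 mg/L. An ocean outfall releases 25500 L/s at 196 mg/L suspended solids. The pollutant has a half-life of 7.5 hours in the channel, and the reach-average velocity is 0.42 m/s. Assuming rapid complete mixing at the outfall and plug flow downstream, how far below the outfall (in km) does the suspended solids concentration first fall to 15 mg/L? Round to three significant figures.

Mixed concentration C = ΣQC/ΣQ = (150000·26.00 + 25500·196.0) / 175500 = 8898000/175500 = 50.70 mg/L.
Half-life 7.5 h → k = ln 2 / 7.5 = 0.09242 h⁻¹ = 2.218 d⁻¹.
Set 50.70·exp(−k·t) = 15 → t = ln(50.70/15)/k = 47440 s = 13.18 h.
Distance = v·t = 0.42·47440 = 19920 m = 19.92 km.

19.9 km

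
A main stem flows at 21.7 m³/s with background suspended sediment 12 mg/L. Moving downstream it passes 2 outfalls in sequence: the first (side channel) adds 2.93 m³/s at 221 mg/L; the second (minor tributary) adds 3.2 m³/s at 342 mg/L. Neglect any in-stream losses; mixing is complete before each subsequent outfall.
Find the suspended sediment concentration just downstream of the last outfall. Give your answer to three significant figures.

Below outfall 1: Q → 24.63 m³/s, C = (21.70·12.00 + 2.930·221.0)/24.63 = 36.86 mg/L.
Below outfall 2: Q → 27.83 m³/s, C = (24.63·36.86 + 3.200·342.0)/27.83 = 71.95 mg/L.

71.9 mg/L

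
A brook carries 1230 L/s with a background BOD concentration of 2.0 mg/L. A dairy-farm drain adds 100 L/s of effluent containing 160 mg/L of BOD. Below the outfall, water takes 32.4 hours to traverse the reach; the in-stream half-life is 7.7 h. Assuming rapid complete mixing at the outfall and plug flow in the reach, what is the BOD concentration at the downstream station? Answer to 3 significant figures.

0.751 mg/L

Mass balance: C = (1230·2.000 + 100.0·160.0) / 1330 = 18460/1330 = 13.88 mg/L.
Half-life 7.7 h → k = ln 2 / 7.7 = 0.09002 h⁻¹ = 2.160 d⁻¹.
After decay, C = 13.88 × e^(−kt) = 13.88 × 0.05412 = 0.7511 mg/L.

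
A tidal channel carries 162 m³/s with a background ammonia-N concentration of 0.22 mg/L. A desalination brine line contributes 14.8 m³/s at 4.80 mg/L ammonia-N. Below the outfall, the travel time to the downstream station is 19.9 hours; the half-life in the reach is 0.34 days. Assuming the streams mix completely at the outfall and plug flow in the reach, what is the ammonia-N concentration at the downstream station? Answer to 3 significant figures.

0.111 mg/L

Flow-weighted average: C = (162.0·0.2200 + 14.80·4.800) / 176.8 = 106.7/176.8 = 0.6034 mg/L.
Half-life 0.34 d → k = ln 2 / 0.34 = 2.039 d⁻¹.
After decay, C = 0.6034 × e^(−kt) = 0.6034 × 0.1844 = 0.1113 mg/L.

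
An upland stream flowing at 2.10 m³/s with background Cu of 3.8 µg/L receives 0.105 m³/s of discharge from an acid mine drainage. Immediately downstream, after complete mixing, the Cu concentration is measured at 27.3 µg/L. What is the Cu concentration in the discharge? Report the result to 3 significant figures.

Mass balance: 2.100·3.800 + 0.1050·Cₑ = 2.205·27.30
→ Cₑ = (2.205·27.30 − 2.100·3.800) / 0.1050 = 497.3 µg/L.

497 µg/L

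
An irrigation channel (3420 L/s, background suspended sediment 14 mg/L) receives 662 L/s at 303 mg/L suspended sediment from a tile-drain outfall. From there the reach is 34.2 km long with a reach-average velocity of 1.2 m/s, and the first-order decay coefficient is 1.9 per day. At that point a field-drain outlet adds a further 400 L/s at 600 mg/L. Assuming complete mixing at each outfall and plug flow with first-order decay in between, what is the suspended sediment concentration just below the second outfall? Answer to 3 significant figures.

After mixing, C = (3420·14.00 + 662.0·303.0) / 4082 = 248500/4082 = 60.87 mg/L; combined flow 4082 L/s.
Travel time t = 34.2·1000 / 1.2 = 28500 s = 7.917 h.
Decay over the reach: 60.87·exp(−kt) = 60.87·0.5343 = 32.52 mg/L.
At the second outfall, C = (4082·32.52 + 400.0·600.0) / (4082 + 400.0) = 83.17 mg/L.

83.2 mg/L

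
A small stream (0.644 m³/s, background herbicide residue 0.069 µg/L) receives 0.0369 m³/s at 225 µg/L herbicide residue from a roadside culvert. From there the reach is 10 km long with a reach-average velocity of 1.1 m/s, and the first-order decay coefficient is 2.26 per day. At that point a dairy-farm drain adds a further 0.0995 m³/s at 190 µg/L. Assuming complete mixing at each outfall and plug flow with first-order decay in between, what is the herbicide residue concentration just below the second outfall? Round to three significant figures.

Conservation of mass: C = (0.6440·0.06900 + 0.03690·225.0) / 0.6809 = 8.347/0.6809 = 12.26 µg/L; combined flow 0.6809 m³/s.
Travel time t = 10·1000 / 1.1 = 9091 s = 2.525 h.
Applying C = C₀e^(−kt): 12.26 × 0.7884 = 9.664 µg/L.
Second outfall: C = (0.6809·9.664 + 0.09950·190.0)/0.7804 = 32.66 µg/L.

32.7 µg/L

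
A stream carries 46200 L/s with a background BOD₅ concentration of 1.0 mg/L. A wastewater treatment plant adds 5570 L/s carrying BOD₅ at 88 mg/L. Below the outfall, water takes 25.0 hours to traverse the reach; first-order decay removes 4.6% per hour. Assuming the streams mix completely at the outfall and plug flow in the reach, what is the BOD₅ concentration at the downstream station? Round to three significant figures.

3.19 mg/L

Mixed concentration C = ΣQC/ΣQ = (46200·1.000 + 5570·88.00) / 51770 = 536400/51770 = 10.36 mg/L.
4.6%/h lost → k = −ln(1 − 0.046) = 0.04709 h⁻¹.
Decay over the reach: 10.36·exp(−kt) = 10.36·0.3081 = 3.192 mg/L.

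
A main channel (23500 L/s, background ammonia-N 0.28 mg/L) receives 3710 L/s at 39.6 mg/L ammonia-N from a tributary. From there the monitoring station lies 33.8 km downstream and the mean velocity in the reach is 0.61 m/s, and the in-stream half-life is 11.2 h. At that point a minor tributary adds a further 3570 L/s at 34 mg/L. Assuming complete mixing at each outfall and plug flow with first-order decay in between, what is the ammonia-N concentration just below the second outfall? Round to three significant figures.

After mixing, C = (23500·0.2800 + 3710·39.60) / 27210 = 153500/27210 = 5.641 mg/L; combined flow 27210 L/s.
Travel time t = 33.8·1000 / 0.61 = 55410 s = 15.39 h.
Half-life 11.2 h → k = ln 2 / 11.2 = 0.06189 h⁻¹ = 1.485 d⁻¹.
Decay over the reach: 5.641·exp(−kt) = 5.641·0.3858 = 2.176 mg/L.
At the second outfall, C = (27210·2.176 + 3570·34.00) / (27210 + 3570) = 5.867 mg/L.

5.87 mg/L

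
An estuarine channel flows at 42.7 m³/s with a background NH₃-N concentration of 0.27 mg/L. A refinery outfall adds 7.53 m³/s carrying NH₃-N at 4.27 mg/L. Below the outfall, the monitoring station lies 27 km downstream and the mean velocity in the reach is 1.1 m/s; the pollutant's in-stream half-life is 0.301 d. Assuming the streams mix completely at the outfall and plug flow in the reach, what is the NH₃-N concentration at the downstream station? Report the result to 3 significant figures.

Mixed concentration C = ΣQC/ΣQ = (42.70·0.2700 + 7.530·4.270) / 50.23 = 43.68/50.23 = 0.8696 mg/L.
Travel time t = 27·1000 / 1.1 = 24550 s = 6.818 h.
Half-life 0.301 d → k = ln 2 / 0.301 = 2.303 d⁻¹.
Applying C = C₀e^(−kt): 0.8696 × 0.5199 = 0.4521 mg/L.

0.452 mg/L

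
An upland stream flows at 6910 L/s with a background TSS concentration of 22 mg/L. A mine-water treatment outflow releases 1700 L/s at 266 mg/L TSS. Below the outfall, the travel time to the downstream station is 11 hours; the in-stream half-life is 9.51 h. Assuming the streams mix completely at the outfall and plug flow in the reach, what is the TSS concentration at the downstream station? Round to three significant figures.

Mixed concentration C = ΣQC/ΣQ = (6910·22.00 + 1700·266.0) / 8610 = 604200/8610 = 70.18 mg/L.
Half-life 9.51 h → k = ln 2 / 9.51 = 0.07289 h⁻¹ = 1.749 d⁻¹.
After decay, C = 70.18 × e^(−kt) = 70.18 × 0.4485 = 31.48 mg/L.

31.5 mg/L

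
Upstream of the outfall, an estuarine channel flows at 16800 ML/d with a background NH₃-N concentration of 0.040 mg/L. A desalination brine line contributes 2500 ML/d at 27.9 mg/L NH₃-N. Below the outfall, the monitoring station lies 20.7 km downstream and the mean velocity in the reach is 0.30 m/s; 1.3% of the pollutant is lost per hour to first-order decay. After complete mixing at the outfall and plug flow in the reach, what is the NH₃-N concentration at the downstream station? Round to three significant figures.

Flow-weighted average: C = (16800·0.04000 + 2500·27.90) / 19300 = 70420/19300 = 3.649 mg/L.
Travel time t = 20.7·1000 / 0.30 = 69000 s = 19.17 h.
1.3%/h lost → k = −ln(1 − 0.013) = 0.01309 h⁻¹.
Applying C = C₀e^(−kt): 3.649 × 0.7782 = 2.839 mg/L.

2.84 mg/L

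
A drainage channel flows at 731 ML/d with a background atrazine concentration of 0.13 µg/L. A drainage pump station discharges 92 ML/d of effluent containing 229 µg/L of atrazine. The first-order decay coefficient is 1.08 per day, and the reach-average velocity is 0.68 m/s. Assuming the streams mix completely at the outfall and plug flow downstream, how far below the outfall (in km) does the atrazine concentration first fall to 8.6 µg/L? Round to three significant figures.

Mixed concentration C = ΣQC/ΣQ = (731.0·0.1300 + 92.00·229.0) / 823.0 = 21160/823.0 = 25.71 µg/L.
Set 25.71·exp(−k·t) = 8.6 → t = ln(25.71/8.6)/k = 87620 s = 24.34 h.
Distance = v·t = 0.68·87620 = 59580 m = 59.58 km.

59.6 km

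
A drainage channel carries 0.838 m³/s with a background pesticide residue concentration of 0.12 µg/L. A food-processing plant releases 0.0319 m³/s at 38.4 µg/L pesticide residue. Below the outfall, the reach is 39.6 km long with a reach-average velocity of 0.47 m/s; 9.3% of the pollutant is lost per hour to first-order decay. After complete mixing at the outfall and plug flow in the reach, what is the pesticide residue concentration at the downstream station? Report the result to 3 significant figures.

Flow-weighted average: C = (0.8380·0.1200 + 0.03190·38.40) / 0.8699 = 1.326/0.8699 = 1.524 µg/L.
Travel time t = 39.6·1000 / 0.47 = 84260 s = 23.40 h.
9.3%/h lost → k = −ln(1 − 0.093) = 0.09761 h⁻¹.
Decay over the reach: 1.524·exp(−kt) = 1.524·0.1018 = 0.1551 µg/L.

0.155 µg/L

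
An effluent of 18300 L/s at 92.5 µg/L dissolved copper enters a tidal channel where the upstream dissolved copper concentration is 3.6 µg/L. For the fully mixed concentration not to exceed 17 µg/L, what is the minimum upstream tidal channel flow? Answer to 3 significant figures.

103000 L/s

Set C_mix = 17: (Q·3.600 + 18300·92.50) / (Q + 18300) = 17
→ Q = 18300·(92.50 − 17)/(17 − 3.600) = 103100 L/s.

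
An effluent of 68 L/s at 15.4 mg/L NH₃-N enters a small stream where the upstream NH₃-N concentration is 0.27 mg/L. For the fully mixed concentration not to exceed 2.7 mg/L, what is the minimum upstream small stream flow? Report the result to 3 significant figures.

Set C_mix = 2.7: (Q·0.2700 + 68.00·15.40) / (Q + 68.00) = 2.7
→ Q = 68.00·(15.40 − 2.7)/(2.7 − 0.2700) = 355.4 L/s.

355 L/s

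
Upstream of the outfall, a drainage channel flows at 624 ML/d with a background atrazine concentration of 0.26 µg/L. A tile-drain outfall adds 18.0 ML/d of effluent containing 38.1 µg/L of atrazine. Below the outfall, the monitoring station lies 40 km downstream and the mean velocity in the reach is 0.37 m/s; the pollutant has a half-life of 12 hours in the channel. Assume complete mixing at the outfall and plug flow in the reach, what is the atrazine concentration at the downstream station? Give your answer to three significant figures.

After mixing, C = (624.0·0.2600 + 18.00·38.10) / 642.0 = 848.0/642.0 = 1.321 µg/L.
Travel time t = 40·1000 / 0.37 = 108100 s = 30.03 h.
Half-life 12 h → k = ln 2 / 12 = 0.05776 h⁻¹ = 1.386 d⁻¹.
First-order decay: C = 1.321·exp(−k·t) = 1.321·0.1765 = 0.2331 µg/L.

0.233 µg/L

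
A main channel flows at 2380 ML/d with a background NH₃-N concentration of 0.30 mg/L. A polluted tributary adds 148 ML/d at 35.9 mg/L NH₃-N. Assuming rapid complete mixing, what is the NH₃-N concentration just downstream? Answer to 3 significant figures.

2.38 mg/L

After mixing, C = (2380·0.3000 + 148.0·35.90) / 2528 = 6027/2528 = 2.384 mg/L.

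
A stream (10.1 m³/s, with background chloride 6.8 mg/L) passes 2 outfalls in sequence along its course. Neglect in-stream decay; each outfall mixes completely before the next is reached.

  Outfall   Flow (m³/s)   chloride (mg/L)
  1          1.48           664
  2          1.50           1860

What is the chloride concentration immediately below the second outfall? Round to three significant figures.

294 mg/L

Outfall 1: combined Q = 11.58 m³/s; C = (10.10·6.800 + 1.480·664.0)/11.58 = 90.79 mg/L.
Outfall 2: combined Q = 13.08 m³/s; C = (11.58·90.79 + 1.500·1860)/13.08 = 293.7 mg/L.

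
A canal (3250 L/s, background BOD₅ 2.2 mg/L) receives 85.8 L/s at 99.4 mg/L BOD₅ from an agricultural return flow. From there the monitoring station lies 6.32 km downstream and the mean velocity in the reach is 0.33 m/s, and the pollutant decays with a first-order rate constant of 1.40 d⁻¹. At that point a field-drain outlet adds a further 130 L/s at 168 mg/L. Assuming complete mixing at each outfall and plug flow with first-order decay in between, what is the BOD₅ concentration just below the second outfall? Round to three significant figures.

Mixed concentration C = ΣQC/ΣQ = (3250·2.200 + 85.80·99.40) / 3336 = 15680/3336 = 4.700 mg/L; combined flow 3336 L/s.
Travel time t = 6.32·1000 / 0.33 = 19150 s = 5.320 h.
Applying C = C₀e^(−kt): 4.700 × 0.7332 = 3.446 mg/L.
Second outfall: C = (3336·3.446 + 130.0·168.0)/3466 = 9.618 mg/L.

9.62 mg/L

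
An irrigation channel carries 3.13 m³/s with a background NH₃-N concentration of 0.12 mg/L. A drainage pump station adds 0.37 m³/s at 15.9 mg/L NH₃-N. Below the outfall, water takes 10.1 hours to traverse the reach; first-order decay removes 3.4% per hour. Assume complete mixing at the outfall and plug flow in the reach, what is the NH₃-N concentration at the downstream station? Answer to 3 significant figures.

1.26 mg/L

Conservation of mass: C = (3.130·0.1200 + 0.3700·15.90) / 3.500 = 6.259/3.500 = 1.788 mg/L.
3.4%/h lost → k = −ln(1 − 0.034) = 0.03459 h⁻¹.
Decay over the reach: 1.788·exp(−kt) = 1.788·0.7051 = 1.261 mg/L.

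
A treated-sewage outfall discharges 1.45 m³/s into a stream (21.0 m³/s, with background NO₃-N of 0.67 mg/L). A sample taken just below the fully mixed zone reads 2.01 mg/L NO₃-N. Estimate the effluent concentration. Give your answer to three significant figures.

21.4 mg/L

Mass balance: 21.00·0.6700 + 1.450·Cₑ = 22.45·2.010
→ Cₑ = (22.45·2.010 − 21.00·0.6700) / 1.450 = 21.42 mg/L.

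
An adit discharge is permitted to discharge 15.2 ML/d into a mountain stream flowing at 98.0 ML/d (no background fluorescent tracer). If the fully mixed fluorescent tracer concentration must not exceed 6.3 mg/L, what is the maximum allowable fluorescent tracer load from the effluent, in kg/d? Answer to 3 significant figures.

Mass balance at the limit: 98.00·0 + 15.20·Cₑ = 113.2·6.3 → Cₑ = 46.92 mg/L.
15.20 ML/d = 0.1759 m³/s. Load = 0.1759 m³/s × 46.92 g/m³ × 86 400 s/d = 713.2 kg/d.

713 kg/d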